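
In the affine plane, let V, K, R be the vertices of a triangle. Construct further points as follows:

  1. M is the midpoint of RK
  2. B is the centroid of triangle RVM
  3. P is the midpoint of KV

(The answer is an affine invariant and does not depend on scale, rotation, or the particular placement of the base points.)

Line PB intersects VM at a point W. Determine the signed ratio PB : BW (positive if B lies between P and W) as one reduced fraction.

Work in coordinates with V = (0, 0), K = (1, 0), R = (0, 1).
1. M is the midpoint of RK ⇒ M = (1/2, 1/2)
2. B is the centroid of triangle RVM ⇒ B = (1/6, 1/2)
3. P is the midpoint of KV ⇒ P = (1/2, 0)
line PB meets VM at W = (3/10, 3/10)
B = P + t·(W−P) with t = 5/3, so PB:BW = 5/3:-2/3

PB:BW = -5/2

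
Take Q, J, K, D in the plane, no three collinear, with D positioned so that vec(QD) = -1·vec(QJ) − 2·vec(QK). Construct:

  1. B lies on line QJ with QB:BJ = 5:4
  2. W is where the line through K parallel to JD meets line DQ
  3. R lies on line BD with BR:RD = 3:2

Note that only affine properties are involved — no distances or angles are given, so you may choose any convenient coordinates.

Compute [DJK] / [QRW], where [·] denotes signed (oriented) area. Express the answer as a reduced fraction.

[DJK]:[QRW] = 9

Assign Q = (0, 0), J = (1, 0), K = (0, 1), D = (-1, -2) — the answer is frame-independent, so this choice is without loss of generality.
1. B lies on line QJ with QB:BJ = 5:4 ⇒ B = (5/9, 0)
2. W is where the line through K parallel to JD meets line DQ ⇒ W = (1, 2)
3. R lies on line BD with BR:RD = 3:2 ⇒ R = (-17/45, -6/5)
2·[DJK] = 4, 2·[QRW] = 4/9
[DJK]:[QRW] = 4:4/9 = 9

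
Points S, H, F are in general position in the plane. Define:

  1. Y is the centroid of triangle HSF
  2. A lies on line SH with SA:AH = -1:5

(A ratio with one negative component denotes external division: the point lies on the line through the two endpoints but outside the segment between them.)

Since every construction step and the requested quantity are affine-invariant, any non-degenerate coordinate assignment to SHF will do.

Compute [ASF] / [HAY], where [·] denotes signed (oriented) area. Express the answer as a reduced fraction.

Choose coordinates S = (0, 0), H = (1, 0), F = (0, 1).
1. Y is the centroid of triangle HSF ⇒ Y = (1/3, 1/3)
2. A lies on line SH with SA:AH = -1:5 ⇒ A = (-1/4, 0)
2·[ASF] = 1/4, 2·[HAY] = -5/12
[ASF]:[HAY] = 1/4:-5/12 = -3/5

[ASF]:[HAY] = -3/5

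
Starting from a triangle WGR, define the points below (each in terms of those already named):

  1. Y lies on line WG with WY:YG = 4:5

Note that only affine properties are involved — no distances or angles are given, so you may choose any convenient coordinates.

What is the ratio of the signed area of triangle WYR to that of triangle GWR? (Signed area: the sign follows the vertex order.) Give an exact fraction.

Work in coordinates with W = (0, 0), G = (1, 0), R = (0, 1).
1. Y lies on line WG with WY:YG = 4:5 ⇒ Y = (4/9, 0)
2·[WYR] = 4/9, 2·[GWR] = -1
[WYR]:[GWR] = 4/9:-1 = -4/9

[WYR]:[GWR] = -4/9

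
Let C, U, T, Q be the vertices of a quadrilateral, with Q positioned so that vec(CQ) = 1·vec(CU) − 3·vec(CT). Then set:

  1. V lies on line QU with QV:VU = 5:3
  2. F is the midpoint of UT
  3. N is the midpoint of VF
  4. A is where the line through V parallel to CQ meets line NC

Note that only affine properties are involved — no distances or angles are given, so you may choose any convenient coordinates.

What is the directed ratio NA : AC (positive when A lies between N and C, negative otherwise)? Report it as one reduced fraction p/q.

Choose coordinates C = (0, 0), U = (1, 0), T = (0, 1), Q = (1, -3).
1. V lies on line QU with QV:VU = 5:3 ⇒ V = (1, -9/8)
2. F is the midpoint of UT ⇒ F = (1/2, 1/2)
3. N is the midpoint of VF ⇒ N = (3/4, -5/16)
4. A is where the line through V parallel to CQ meets line NC ⇒ A = (45/62, -75/248)
A = N + t·(C−N) with t = 1/31, so NA:AC = t:(1−t) = 1/31:30/31

NA:AC = 1/30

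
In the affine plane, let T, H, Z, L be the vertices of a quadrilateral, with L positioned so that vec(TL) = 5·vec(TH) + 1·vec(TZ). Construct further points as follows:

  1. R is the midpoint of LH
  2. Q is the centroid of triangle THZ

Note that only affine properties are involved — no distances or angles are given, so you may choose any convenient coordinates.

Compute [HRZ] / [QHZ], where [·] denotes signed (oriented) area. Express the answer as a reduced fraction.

[HRZ]:[QHZ] = 15/2

Work in coordinates with T = (0, 0), H = (1, 0), Z = (0, 1), L = (5, 1).
1. R is the midpoint of LH ⇒ R = (3, 1/2)
2. Q is the centroid of triangle THZ ⇒ Q = (1/3, 1/3)
2·[HRZ] = 5/2, 2·[QHZ] = 1/3
[HRZ]:[QHZ] = 5/2:1/3 = 15/2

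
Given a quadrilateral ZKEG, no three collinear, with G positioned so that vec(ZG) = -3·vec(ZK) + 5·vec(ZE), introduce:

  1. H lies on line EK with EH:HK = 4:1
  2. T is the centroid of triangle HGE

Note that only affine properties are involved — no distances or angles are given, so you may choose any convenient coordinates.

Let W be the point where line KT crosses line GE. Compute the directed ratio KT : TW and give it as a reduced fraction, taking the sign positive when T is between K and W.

Set Z = (0, 0), K = (1, 0), E = (0, 1), G = (-3, 5); any affine frame gives the same invariant.
1. H lies on line EK with EH:HK = 4:1 ⇒ H = (4/5, 1/5)
2. T is the centroid of triangle HGE ⇒ T = (-11/15, 31/15)
line KT meets GE at W = (-15/11, 31/11)
T = K + t·(W−K) with t = 11/15, so KT:TW = 11/15:4/15

KT:TW = 11/4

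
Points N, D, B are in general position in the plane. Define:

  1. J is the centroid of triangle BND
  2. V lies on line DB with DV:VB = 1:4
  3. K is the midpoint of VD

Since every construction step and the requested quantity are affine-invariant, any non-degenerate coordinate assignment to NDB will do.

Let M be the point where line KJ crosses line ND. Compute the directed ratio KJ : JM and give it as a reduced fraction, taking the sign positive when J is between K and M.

KJ:JM = -7/10

Set N = (0, 0), D = (1, 0), B = (0, 1); any affine frame gives the same invariant.
1. J is the centroid of triangle BND ⇒ J = (1/3, 1/3)
2. V lies on line DB with DV:VB = 1:4 ⇒ V = (4/5, 1/5)
3. K is the midpoint of VD ⇒ K = (9/10, 1/10)
line KJ meets ND at M = (8/7, 0)
J = K + t·(M−K) with t = -7/3, so KJ:JM = -7/3:10/3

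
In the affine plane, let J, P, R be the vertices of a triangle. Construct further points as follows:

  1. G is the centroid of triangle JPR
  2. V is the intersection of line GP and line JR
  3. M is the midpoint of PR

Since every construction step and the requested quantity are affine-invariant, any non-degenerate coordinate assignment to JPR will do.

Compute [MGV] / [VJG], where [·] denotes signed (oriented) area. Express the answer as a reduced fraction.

[MGV]:[VJG] = -1/2

Choose coordinates J = (0, 0), P = (1, 0), R = (0, 1).
1. G is the centroid of triangle JPR ⇒ G = (1/3, 1/3)
2. V is the intersection of line GP and line JR ⇒ V = (0, 1/2)
3. M is the midpoint of PR ⇒ M = (1/2, 1/2)
2·[MGV] = -1/12, 2·[VJG] = 1/6
[MGV]:[VJG] = -1/12:1/6 = -1/2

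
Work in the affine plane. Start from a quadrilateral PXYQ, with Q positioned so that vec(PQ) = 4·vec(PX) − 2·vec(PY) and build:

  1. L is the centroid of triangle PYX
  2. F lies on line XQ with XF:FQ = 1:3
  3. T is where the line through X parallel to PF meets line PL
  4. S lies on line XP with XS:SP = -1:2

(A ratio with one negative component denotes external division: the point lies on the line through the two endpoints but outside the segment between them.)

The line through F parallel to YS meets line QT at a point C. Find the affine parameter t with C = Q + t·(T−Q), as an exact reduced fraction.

Assign P = (0, 0), X = (1, 0), Y = (0, 1), Q = (4, -2) — the answer is frame-independent, so this choice is without loss of generality.
1. L is the centroid of triangle PYX ⇒ L = (1/3, 1/3)
2. F lies on line XQ with XF:FQ = 1:3 ⇒ F = (7/4, -1/2)
3. T is where the line through X parallel to PF meets line PL ⇒ T = (2/9, 2/9)
4. S lies on line XP with XS:SP = -1:2 ⇒ S = (2, 0)
through F parallel to YS: direction (2, -1); meets QT at C = (-1/4, 1/2)
C = Q + t·(T−Q) with t = 9/8

t = 9/8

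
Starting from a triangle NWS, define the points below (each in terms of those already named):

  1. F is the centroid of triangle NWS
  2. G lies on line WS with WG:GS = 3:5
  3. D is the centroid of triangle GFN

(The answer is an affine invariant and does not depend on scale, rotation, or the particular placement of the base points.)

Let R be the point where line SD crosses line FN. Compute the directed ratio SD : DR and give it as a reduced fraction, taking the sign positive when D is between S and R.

Work in coordinates with N = (0, 0), W = (1, 0), S = (0, 1).
1. F is the centroid of triangle NWS ⇒ F = (1/3, 1/3)
2. G lies on line WS with WG:GS = 3:5 ⇒ G = (5/8, 3/8)
3. D is the centroid of triangle GFN ⇒ D = (23/72, 17/72)
line SD meets FN at R = (23/78, 23/78)
D = S + t·(R−S) with t = 13/12, so SD:DR = 13/12:-1/12

SD:DR = -13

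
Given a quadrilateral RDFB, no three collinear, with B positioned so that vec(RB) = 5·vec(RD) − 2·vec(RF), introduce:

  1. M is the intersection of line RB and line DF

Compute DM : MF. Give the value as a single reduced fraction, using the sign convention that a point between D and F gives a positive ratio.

DM:MF = -2/5

Assign R = (0, 0), D = (1, 0), F = (0, 1), B = (5, -2) — the answer is frame-independent, so this choice is without loss of generality.
1. M is the intersection of line RB and line DF ⇒ M = (5/3, -2/3)
M = D + t·(F−D) with t = -2/3, so DM:MF = t:(1−t) = -2/3:5/3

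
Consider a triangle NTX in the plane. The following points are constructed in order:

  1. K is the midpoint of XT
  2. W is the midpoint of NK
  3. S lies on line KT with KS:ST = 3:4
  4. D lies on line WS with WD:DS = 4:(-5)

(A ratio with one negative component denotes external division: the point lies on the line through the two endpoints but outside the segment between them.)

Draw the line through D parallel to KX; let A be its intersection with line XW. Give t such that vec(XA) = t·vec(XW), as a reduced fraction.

Choose coordinates N = (0, 0), T = (1, 0), X = (0, 1).
1. K is the midpoint of XT ⇒ K = (1/2, 1/2)
2. W is the midpoint of NK ⇒ W = (1/4, 1/4)
3. S lies on line KT with KS:ST = 3:4 ⇒ S = (5/7, 2/7)
4. D lies on line WS with WD:DS = 4:(-5) ⇒ D = (-45/28, 3/28)
through D parallel to KX: direction (-1/2, 1/2); meets XW at A = (5/4, -11/4)
A = X + t·(W−X) with t = 5

t = 5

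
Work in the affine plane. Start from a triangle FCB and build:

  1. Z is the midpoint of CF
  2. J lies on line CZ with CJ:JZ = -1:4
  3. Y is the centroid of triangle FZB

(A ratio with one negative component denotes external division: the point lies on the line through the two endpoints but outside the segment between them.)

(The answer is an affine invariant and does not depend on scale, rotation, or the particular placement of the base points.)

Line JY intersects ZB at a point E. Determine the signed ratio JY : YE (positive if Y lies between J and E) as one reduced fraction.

JY:YE = -5

Assign F = (0, 0), C = (1, 0), B = (0, 1) — the answer is frame-independent, so this choice is without loss of generality.
1. Z is the midpoint of CF ⇒ Z = (1/2, 0)
2. J lies on line CZ with CJ:JZ = -1:4 ⇒ J = (7/6, 0)
3. Y is the centroid of triangle FZB ⇒ Y = (1/6, 1/3)
line JY meets ZB at E = (11/30, 4/15)
Y = J + t·(E−J) with t = 5/4, so JY:YE = 5/4:-1/4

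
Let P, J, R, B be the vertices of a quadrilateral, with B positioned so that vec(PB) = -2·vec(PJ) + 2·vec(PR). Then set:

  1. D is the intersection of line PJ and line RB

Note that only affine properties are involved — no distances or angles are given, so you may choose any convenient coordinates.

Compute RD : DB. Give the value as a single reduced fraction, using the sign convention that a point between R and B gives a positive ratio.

Set P = (0, 0), J = (1, 0), R = (0, 1), B = (-2, 2); any affine frame gives the same invariant.
1. D is the intersection of line PJ and line RB ⇒ D = (2, 0)
D = R + t·(B−R) with t = -1, so RD:DB = t:(1−t) = -1:2

RD:DB = -1/2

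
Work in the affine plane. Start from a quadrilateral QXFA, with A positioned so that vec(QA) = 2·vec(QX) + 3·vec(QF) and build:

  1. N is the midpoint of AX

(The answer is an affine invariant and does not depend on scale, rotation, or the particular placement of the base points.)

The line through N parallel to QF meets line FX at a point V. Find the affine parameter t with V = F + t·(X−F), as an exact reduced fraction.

t = 3/2

Choose coordinates Q = (0, 0), X = (1, 0), F = (0, 1), A = (2, 3).
1. N is the midpoint of AX ⇒ N = (3/2, 3/2)
through N parallel to QF: direction (0, 1); meets FX at V = (3/2, -1/2)
V = F + t·(X−F) with t = 3/2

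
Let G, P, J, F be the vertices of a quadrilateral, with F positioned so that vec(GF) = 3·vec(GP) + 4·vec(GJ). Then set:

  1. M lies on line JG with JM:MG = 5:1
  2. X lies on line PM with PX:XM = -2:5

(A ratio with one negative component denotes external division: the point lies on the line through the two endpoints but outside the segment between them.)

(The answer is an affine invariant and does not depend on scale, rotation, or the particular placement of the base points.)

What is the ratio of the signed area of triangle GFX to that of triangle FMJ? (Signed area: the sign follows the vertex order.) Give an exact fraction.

[GFX]:[FMJ] = 14/5

Choose coordinates G = (0, 0), P = (1, 0), J = (0, 1), F = (3, 4).
1. M lies on line JG with JM:MG = 5:1 ⇒ M = (0, 1/6)
2. X lies on line PM with PX:XM = -2:5 ⇒ X = (5/3, -1/9)
2·[GFX] = -7, 2·[FMJ] = -5/2
[GFX]:[FMJ] = -7:-5/2 = 14/5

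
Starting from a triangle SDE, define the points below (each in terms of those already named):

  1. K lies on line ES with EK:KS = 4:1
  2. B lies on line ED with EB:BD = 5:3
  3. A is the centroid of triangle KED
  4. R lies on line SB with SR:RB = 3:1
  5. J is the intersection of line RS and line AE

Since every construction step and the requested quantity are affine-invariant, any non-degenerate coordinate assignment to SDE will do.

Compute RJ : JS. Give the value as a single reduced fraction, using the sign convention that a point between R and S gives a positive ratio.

Assign S = (0, 0), D = (1, 0), E = (0, 1) — the answer is frame-independent, so this choice is without loss of generality.
1. K lies on line ES with EK:KS = 4:1 ⇒ K = (0, 1/5)
2. B lies on line ED with EB:BD = 5:3 ⇒ B = (5/8, 3/8)
3. A is the centroid of triangle KED ⇒ A = (1/3, 2/5)
4. R lies on line SB with SR:RB = 3:1 ⇒ R = (15/32, 9/32)
5. J is the intersection of line RS and line AE ⇒ J = (5/12, 1/4)
J = R + t·(S−R) with t = 1/9, so RJ:JS = t:(1−t) = 1/9:8/9

RJ:JS = 1/8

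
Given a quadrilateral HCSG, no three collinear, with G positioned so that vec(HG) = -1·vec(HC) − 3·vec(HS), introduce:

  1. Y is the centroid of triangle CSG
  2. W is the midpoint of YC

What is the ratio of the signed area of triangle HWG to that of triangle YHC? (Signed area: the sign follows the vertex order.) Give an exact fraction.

Assign H = (0, 0), C = (1, 0), S = (0, 1), G = (-1, -3) — the answer is frame-independent, so this choice is without loss of generality.
1. Y is the centroid of triangle CSG ⇒ Y = (0, -2/3)
2. W is the midpoint of YC ⇒ W = (1/2, -1/3)
2·[HWG] = -11/6, 2·[YHC] = -2/3
[HWG]:[YHC] = -11/6:-2/3 = 11/4

[HWG]:[YHC] = 11/4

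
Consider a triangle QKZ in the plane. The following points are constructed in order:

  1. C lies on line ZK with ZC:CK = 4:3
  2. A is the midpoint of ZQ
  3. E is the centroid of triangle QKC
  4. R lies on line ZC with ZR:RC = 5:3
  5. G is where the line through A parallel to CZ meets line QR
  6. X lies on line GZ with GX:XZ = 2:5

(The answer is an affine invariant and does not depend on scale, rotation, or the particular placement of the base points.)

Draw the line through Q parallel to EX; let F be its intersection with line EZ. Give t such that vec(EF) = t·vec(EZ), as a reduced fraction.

t = -148/85

Work in coordinates with Q = (0, 0), K = (1, 0), Z = (0, 1).
1. C lies on line ZK with ZC:CK = 4:3 ⇒ C = (4/7, 3/7)
2. A is the midpoint of ZQ ⇒ A = (0, 1/2)
3. E is the centroid of triangle QKC ⇒ E = (11/21, 1/7)
4. R lies on line ZC with ZR:RC = 5:3 ⇒ R = (5/14, 9/14)
5. G is where the line through A parallel to CZ meets line QR ⇒ G = (5/28, 9/28)
6. X lies on line GZ with GX:XZ = 2:5 ⇒ X = (25/196, 101/196)
through Q parallel to EX: direction (-233/588, 73/196); meets EZ at F = (2563/1785, -803/595)
F = E + t·(Z−E) with t = -148/85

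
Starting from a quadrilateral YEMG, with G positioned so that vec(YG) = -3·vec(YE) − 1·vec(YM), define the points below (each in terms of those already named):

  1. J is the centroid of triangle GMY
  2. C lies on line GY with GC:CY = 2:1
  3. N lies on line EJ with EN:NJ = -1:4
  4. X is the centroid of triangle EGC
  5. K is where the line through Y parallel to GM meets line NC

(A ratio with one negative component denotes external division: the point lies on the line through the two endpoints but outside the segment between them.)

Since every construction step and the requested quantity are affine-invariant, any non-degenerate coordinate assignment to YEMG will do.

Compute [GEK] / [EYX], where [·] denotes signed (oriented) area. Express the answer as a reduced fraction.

[GEK]:[EYX] = 21/26

Choose coordinates Y = (0, 0), E = (1, 0), M = (0, 1), G = (-3, -1).
1. J is the centroid of triangle GMY ⇒ J = (-1, 0)
2. C lies on line GY with GC:CY = 2:1 ⇒ C = (-1, -1/3)
3. N lies on line EJ with EN:NJ = -1:4 ⇒ N = (5/3, 0)
4. X is the centroid of triangle EGC ⇒ X = (-1, -4/9)
5. K is where the line through Y parallel to GM meets line NC ⇒ K = (-5/13, -10/39)
2·[GEK] = 14/39, 2·[EYX] = 4/9
[GEK]:[EYX] = 14/39:4/9 = 21/26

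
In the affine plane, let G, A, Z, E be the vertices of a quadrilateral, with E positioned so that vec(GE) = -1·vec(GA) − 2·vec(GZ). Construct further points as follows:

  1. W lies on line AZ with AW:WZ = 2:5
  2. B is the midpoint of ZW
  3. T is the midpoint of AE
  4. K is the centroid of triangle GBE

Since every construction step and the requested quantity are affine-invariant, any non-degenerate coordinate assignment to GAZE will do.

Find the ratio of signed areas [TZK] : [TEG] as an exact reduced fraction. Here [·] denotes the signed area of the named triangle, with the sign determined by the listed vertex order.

Set G = (0, 0), A = (1, 0), Z = (0, 1), E = (-1, -2); any affine frame gives the same invariant.
1. W lies on line AZ with AW:WZ = 2:5 ⇒ W = (5/7, 2/7)
2. B is the midpoint of ZW ⇒ B = (5/14, 9/14)
3. T is the midpoint of AE ⇒ T = (0, -1)
4. K is the centroid of triangle GBE ⇒ K = (-3/14, -19/42)
2·[TZK] = 3/7, 2·[TEG] = -1
[TZK]:[TEG] = 3/7:-1 = -3/7

[TZK]:[TEG] = -3/7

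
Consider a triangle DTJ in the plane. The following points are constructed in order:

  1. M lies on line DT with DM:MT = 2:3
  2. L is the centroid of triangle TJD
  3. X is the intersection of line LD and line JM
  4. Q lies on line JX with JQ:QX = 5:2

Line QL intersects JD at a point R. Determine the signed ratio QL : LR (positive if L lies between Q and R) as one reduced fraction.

Choose coordinates D = (0, 0), T = (1, 0), J = (0, 1).
1. M lies on line DT with DM:MT = 2:3 ⇒ M = (2/5, 0)
2. L is the centroid of triangle TJD ⇒ L = (1/3, 1/3)
3. X is the intersection of line LD and line JM ⇒ X = (2/7, 2/7)
4. Q lies on line JX with JQ:QX = 5:2 ⇒ Q = (10/49, 24/49)
line QL meets JD at R = (0, 14/19)
L = Q + t·(R−Q) with t = -19/30, so QL:LR = -19/30:49/30

QL:LR = -19/49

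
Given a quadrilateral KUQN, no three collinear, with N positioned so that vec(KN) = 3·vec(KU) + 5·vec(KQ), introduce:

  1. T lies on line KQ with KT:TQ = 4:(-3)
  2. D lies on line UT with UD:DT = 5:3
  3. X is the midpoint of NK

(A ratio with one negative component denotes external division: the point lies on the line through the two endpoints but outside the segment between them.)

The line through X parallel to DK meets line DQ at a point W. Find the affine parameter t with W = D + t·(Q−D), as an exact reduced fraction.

t = -15/2

Assign K = (0, 0), U = (1, 0), Q = (0, 1), N = (3, 5) — the answer is frame-independent, so this choice is without loss of generality.
1. T lies on line KQ with KT:TQ = 4:(-3) ⇒ T = (0, 4)
2. D lies on line UT with UD:DT = 5:3 ⇒ D = (3/8, 5/2)
3. X is the midpoint of NK ⇒ X = (3/2, 5/2)
through X parallel to DK: direction (-3/8, -5/2); meets DQ at W = (51/16, 55/4)
W = D + t·(Q−D) with t = -15/2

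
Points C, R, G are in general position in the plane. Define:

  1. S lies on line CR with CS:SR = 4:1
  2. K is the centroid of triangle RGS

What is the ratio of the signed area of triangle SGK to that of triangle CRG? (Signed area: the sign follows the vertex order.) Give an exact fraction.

Assign C = (0, 0), R = (1, 0), G = (0, 1) — the answer is frame-independent, so this choice is without loss of generality.
1. S lies on line CR with CS:SR = 4:1 ⇒ S = (4/5, 0)
2. K is the centroid of triangle RGS ⇒ K = (3/5, 1/3)
2·[SGK] = -1/15, 2·[CRG] = 1
[SGK]:[CRG] = -1/15:1 = -1/15

[SGK]:[CRG] = -1/15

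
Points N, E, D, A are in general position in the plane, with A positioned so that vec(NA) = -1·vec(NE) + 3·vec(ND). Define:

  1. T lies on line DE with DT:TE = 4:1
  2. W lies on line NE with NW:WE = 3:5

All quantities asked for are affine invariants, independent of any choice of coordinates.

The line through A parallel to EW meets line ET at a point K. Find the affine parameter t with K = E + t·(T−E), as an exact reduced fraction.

Choose coordinates N = (0, 0), E = (1, 0), D = (0, 1), A = (-1, 3).
1. T lies on line DE with DT:TE = 4:1 ⇒ T = (4/5, 1/5)
2. W lies on line NE with NW:WE = 3:5 ⇒ W = (3/8, 0)
through A parallel to EW: direction (-5/8, 0); meets ET at K = (-2, 3)
K = E + t·(T−E) with t = 15

t = 15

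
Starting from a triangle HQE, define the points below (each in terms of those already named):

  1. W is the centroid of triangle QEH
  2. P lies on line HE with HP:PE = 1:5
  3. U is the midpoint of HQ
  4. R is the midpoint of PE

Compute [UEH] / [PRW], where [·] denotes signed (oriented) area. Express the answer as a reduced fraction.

Choose coordinates H = (0, 0), Q = (1, 0), E = (0, 1).
1. W is the centroid of triangle QEH ⇒ W = (1/3, 1/3)
2. P lies on line HE with HP:PE = 1:5 ⇒ P = (0, 1/6)
3. U is the midpoint of HQ ⇒ U = (1/2, 0)
4. R is the midpoint of PE ⇒ R = (0, 7/12)
2·[UEH] = 1/2, 2·[PRW] = -5/36
[UEH]:[PRW] = 1/2:-5/36 = -18/5

[UEH]:[PRW] = -18/5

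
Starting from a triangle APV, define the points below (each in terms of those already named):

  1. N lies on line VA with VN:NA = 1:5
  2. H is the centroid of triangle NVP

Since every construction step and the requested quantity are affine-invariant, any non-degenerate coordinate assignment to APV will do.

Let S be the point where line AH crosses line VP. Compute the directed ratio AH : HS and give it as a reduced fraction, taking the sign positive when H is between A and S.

Choose coordinates A = (0, 0), P = (1, 0), V = (0, 1).
1. N lies on line VA with VN:NA = 1:5 ⇒ N = (0, 5/6)
2. H is the centroid of triangle NVP ⇒ H = (1/3, 11/18)
line AH meets VP at S = (6/17, 11/17)
H = A + t·(S−A) with t = 17/18, so AH:HS = 17/18:1/18

AH:HS = 17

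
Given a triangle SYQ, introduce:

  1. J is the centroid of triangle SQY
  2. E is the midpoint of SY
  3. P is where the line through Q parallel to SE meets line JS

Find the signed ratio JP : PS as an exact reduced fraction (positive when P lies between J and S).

Work in coordinates with S = (0, 0), Y = (1, 0), Q = (0, 1).
1. J is the centroid of triangle SQY ⇒ J = (1/3, 1/3)
2. E is the midpoint of SY ⇒ E = (1/2, 0)
3. P is where the line through Q parallel to SE meets line JS ⇒ P = (1, 1)
P = J + t·(S−J) with t = -2, so JP:PS = t:(1−t) = -2:3

JP:PS = -2/3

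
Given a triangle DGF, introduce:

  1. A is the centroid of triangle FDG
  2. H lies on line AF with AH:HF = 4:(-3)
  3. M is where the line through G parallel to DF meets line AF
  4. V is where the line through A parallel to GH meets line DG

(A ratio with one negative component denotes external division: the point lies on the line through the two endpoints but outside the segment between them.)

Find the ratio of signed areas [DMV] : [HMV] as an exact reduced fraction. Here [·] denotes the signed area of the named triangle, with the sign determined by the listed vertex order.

Choose coordinates D = (0, 0), G = (1, 0), F = (0, 1).
1. A is the centroid of triangle FDG ⇒ A = (1/3, 1/3)
2. H lies on line AF with AH:HF = 4:(-3) ⇒ H = (-1, 3)
3. M is where the line through G parallel to DF meets line AF ⇒ M = (1, -1)
4. V is where the line through A parallel to GH meets line DG ⇒ V = (5/9, 0)
2·[DMV] = 5/9, 2·[HMV] = 2/9
[DMV]:[HMV] = 5/9:2/9 = 5/2

[DMV]:[HMV] = 5/2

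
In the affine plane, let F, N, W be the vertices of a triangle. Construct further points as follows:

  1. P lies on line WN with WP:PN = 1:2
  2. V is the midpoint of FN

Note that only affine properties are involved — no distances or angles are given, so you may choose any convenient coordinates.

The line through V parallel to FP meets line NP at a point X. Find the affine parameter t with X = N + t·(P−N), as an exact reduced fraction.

t = 1/2

Choose coordinates F = (0, 0), N = (1, 0), W = (0, 1).
1. P lies on line WN with WP:PN = 1:2 ⇒ P = (1/3, 2/3)
2. V is the midpoint of FN ⇒ V = (1/2, 0)
through V parallel to FP: direction (1/3, 2/3); meets NP at X = (2/3, 1/3)
X = N + t·(P−N) with t = 1/2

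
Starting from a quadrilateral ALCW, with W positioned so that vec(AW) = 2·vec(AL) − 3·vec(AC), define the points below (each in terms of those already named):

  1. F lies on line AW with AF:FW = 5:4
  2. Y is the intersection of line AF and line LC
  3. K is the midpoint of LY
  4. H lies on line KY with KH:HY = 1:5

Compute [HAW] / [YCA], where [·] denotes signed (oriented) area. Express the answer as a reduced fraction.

Set A = (0, 0), L = (1, 0), C = (0, 1), W = (2, -3); any affine frame gives the same invariant.
1. F lies on line AW with AF:FW = 5:4 ⇒ F = (10/9, -5/3)
2. Y is the intersection of line AF and line LC ⇒ Y = (-2, 3)
3. K is the midpoint of LY ⇒ K = (-1/2, 3/2)
4. H lies on line KY with KH:HY = 1:5 ⇒ H = (-3/4, 7/4)
2·[HAW] = 5/4, 2·[YCA] = -2
[HAW]:[YCA] = 5/4:-2 = -5/8

[HAW]:[YCA] = -5/8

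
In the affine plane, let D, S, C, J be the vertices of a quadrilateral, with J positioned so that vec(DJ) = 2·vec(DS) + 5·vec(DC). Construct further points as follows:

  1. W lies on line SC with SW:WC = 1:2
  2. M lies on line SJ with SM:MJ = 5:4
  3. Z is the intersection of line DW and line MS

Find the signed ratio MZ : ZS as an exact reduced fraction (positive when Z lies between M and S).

MZ:ZS = 4

Set D = (0, 0), S = (1, 0), C = (0, 1), J = (2, 5); any affine frame gives the same invariant.
1. W lies on line SC with SW:WC = 1:2 ⇒ W = (2/3, 1/3)
2. M lies on line SJ with SM:MJ = 5:4 ⇒ M = (14/9, 25/9)
3. Z is the intersection of line DW and line MS ⇒ Z = (10/9, 5/9)
Z = M + t·(S−M) with t = 4/5, so MZ:ZS = t:(1−t) = 4/5:1/5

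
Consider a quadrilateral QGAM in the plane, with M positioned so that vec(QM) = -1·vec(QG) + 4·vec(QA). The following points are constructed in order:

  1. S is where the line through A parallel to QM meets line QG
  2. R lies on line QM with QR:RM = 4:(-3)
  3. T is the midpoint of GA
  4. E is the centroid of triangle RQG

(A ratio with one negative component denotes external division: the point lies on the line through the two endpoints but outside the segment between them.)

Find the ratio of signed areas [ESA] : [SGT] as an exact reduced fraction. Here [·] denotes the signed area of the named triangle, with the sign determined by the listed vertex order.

Assign Q = (0, 0), G = (1, 0), A = (0, 1), M = (-1, 4) — the answer is frame-independent, so this choice is without loss of generality.
1. S is where the line through A parallel to QM meets line QG ⇒ S = (1/4, 0)
2. R lies on line QM with QR:RM = 4:(-3) ⇒ R = (-4, 16)
3. T is the midpoint of GA ⇒ T = (1/2, 1/2)
4. E is the centroid of triangle RQG ⇒ E = (-1, 16/3)
2·[ESA] = -1/12, 2·[SGT] = 3/8
[ESA]:[SGT] = -1/12:3/8 = -2/9

[ESA]:[SGT] = -2/9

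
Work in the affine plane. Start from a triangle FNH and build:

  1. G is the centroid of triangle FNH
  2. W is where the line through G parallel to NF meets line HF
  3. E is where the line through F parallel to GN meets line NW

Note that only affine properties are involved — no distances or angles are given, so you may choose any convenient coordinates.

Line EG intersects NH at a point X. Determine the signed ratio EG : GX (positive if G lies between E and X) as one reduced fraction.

Work in coordinates with F = (0, 0), N = (1, 0), H = (0, 1).
1. G is the centroid of triangle FNH ⇒ G = (1/3, 1/3)
2. W is where the line through G parallel to NF meets line HF ⇒ W = (0, 1/3)
3. E is where the line through F parallel to GN meets line NW ⇒ E = (-2, 1)
line EG meets NH at X = (4/5, 1/5)
G = E + t·(X−E) with t = 5/6, so EG:GX = 5/6:1/6

EG:GX = 5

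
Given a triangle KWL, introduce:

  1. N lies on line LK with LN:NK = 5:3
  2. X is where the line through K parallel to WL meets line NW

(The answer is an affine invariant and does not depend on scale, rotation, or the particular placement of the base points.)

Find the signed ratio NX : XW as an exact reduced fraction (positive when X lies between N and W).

NX:XW = -3/8

Work in coordinates with K = (0, 0), W = (1, 0), L = (0, 1).
1. N lies on line LK with LN:NK = 5:3 ⇒ N = (0, 3/8)
2. X is where the line through K parallel to WL meets line NW ⇒ X = (-3/5, 3/5)
X = N + t·(W−N) with t = -3/5, so NX:XW = t:(1−t) = -3/5:8/5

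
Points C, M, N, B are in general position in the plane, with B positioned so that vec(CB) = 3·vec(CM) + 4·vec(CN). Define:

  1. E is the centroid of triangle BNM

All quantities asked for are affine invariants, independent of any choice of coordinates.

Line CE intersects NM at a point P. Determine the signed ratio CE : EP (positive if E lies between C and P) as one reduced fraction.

Assign C = (0, 0), M = (1, 0), N = (0, 1), B = (3, 4) — the answer is frame-independent, so this choice is without loss of generality.
1. E is the centroid of triangle BNM ⇒ E = (4/3, 5/3)
line CE meets NM at P = (4/9, 5/9)
E = C + t·(P−C) with t = 3, so CE:EP = 3:-2

CE:EP = -3/2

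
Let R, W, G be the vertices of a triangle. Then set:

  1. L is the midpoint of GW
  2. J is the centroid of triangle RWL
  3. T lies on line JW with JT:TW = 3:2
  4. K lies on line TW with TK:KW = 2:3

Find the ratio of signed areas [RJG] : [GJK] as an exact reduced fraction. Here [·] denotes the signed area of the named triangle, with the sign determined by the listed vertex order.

[RJG]:[GJK] = 75/38

Assign R = (0, 0), W = (1, 0), G = (0, 1) — the answer is frame-independent, so this choice is without loss of generality.
1. L is the midpoint of GW ⇒ L = (1/2, 1/2)
2. J is the centroid of triangle RWL ⇒ J = (1/2, 1/6)
3. T lies on line JW with JT:TW = 3:2 ⇒ T = (4/5, 1/15)
4. K lies on line TW with TK:KW = 2:3 ⇒ K = (22/25, 1/25)
2·[RJG] = 1/2, 2·[GJK] = 19/75
[RJG]:[GJK] = 1/2:19/75 = 75/38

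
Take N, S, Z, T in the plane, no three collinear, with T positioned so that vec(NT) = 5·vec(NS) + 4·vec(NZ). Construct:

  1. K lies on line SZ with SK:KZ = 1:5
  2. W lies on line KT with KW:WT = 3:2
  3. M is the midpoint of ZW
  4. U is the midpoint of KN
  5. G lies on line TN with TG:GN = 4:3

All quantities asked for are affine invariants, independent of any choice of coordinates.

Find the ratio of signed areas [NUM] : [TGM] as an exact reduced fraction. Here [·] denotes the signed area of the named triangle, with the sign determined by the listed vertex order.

Set N = (0, 0), S = (1, 0), Z = (0, 1), T = (5, 4); any affine frame gives the same invariant.
1. K lies on line SZ with SK:KZ = 1:5 ⇒ K = (5/6, 1/6)
2. W lies on line KT with KW:WT = 3:2 ⇒ W = (10/3, 37/15)
3. M is the midpoint of ZW ⇒ M = (5/3, 26/15)
4. U is the midpoint of KN ⇒ U = (5/12, 1/12)
5. G lies on line TN with TG:GN = 4:3 ⇒ G = (15/7, 12/7)
2·[NUM] = 7/12, 2·[TGM] = -8/7
[NUM]:[TGM] = 7/12:-8/7 = -49/96

[NUM]:[TGM] = -49/96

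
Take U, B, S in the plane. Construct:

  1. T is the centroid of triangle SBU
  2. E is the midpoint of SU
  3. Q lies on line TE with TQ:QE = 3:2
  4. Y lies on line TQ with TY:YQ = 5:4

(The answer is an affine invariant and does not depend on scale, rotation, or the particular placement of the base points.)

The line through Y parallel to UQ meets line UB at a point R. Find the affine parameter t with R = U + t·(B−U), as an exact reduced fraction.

Choose coordinates U = (0, 0), B = (1, 0), S = (0, 1).
1. T is the centroid of triangle SBU ⇒ T = (1/3, 1/3)
2. E is the midpoint of SU ⇒ E = (0, 1/2)
3. Q lies on line TE with TQ:QE = 3:2 ⇒ Q = (2/15, 13/30)
4. Y lies on line TQ with TY:YQ = 5:4 ⇒ Y = (2/9, 7/18)
through Y parallel to UQ: direction (2/15, 13/30); meets UB at R = (4/39, 0)
R = U + t·(B−U) with t = 4/39

t = 4/39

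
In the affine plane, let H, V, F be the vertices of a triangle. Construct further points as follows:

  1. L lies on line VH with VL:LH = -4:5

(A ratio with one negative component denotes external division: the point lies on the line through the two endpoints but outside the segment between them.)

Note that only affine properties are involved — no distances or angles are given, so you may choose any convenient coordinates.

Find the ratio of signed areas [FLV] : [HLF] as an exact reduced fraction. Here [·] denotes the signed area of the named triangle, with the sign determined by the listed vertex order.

Choose coordinates H = (0, 0), V = (1, 0), F = (0, 1).
1. L lies on line VH with VL:LH = -4:5 ⇒ L = (5, 0)
2·[FLV] = -4, 2·[HLF] = 5
[FLV]:[HLF] = -4:5 = -4/5

[FLV]:[HLF] = -4/5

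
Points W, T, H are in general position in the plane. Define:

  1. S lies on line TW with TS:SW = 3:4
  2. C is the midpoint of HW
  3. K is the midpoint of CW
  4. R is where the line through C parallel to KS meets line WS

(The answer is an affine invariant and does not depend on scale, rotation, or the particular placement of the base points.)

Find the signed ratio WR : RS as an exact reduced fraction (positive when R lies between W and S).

Work in coordinates with W = (0, 0), T = (1, 0), H = (0, 1).
1. S lies on line TW with TS:SW = 3:4 ⇒ S = (4/7, 0)
2. C is the midpoint of HW ⇒ C = (0, 1/2)
3. K is the midpoint of CW ⇒ K = (0, 1/4)
4. R is where the line through C parallel to KS meets line WS ⇒ R = (8/7, 0)
R = W + t·(S−W) with t = 2, so WR:RS = t:(1−t) = 2:-1

WR:RS = -2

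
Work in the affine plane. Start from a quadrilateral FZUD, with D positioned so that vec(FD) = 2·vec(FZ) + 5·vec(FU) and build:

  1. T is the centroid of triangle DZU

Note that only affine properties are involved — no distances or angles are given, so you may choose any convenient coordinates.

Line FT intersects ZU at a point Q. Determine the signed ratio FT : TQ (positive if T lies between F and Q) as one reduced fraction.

FT:TQ = -3/2

Choose coordinates F = (0, 0), Z = (1, 0), U = (0, 1), D = (2, 5).
1. T is the centroid of triangle DZU ⇒ T = (1, 2)
line FT meets ZU at Q = (1/3, 2/3)
T = F + t·(Q−F) with t = 3, so FT:TQ = 3:-2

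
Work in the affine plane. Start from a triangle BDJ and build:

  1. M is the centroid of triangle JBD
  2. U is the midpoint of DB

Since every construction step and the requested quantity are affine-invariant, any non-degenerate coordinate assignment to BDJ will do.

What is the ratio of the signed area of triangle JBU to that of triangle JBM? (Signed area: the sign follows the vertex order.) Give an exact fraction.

[JBU]:[JBM] = 3/2

Assign B = (0, 0), D = (1, 0), J = (0, 1) — the answer is frame-independent, so this choice is without loss of generality.
1. M is the centroid of triangle JBD ⇒ M = (1/3, 1/3)
2. U is the midpoint of DB ⇒ U = (1/2, 0)
2·[JBU] = 1/2, 2·[JBM] = 1/3
[JBU]:[JBM] = 1/2:1/3 = 3/2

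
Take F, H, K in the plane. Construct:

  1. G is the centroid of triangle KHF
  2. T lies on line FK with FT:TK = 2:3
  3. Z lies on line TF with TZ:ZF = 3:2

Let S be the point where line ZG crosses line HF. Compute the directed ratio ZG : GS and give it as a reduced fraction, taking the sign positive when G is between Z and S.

ZG:GS = -13/25

Assign F = (0, 0), H = (1, 0), K = (0, 1) — the answer is frame-independent, so this choice is without loss of generality.
1. G is the centroid of triangle KHF ⇒ G = (1/3, 1/3)
2. T lies on line FK with FT:TK = 2:3 ⇒ T = (0, 2/5)
3. Z lies on line TF with TZ:ZF = 3:2 ⇒ Z = (0, 4/25)
line ZG meets HF at S = (-4/13, 0)
G = Z + t·(S−Z) with t = -13/12, so ZG:GS = -13/12:25/12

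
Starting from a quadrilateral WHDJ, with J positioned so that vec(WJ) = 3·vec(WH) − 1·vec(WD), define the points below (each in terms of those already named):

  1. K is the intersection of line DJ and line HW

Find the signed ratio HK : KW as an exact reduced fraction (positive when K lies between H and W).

Choose coordinates W = (0, 0), H = (1, 0), D = (0, 1), J = (3, -1).
1. K is the intersection of line DJ and line HW ⇒ K = (3/2, 0)
K = H + t·(W−H) with t = -1/2, so HK:KW = t:(1−t) = -1/2:3/2

HK:KW = -1/3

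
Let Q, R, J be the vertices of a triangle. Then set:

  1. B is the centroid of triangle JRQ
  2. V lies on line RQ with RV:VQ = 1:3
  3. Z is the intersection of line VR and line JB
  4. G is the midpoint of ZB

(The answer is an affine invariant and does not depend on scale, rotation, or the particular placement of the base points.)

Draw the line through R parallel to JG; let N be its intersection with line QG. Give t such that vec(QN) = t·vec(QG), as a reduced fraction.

t = 2

Work in coordinates with Q = (0, 0), R = (1, 0), J = (0, 1).
1. B is the centroid of triangle JRQ ⇒ B = (1/3, 1/3)
2. V lies on line RQ with RV:VQ = 1:3 ⇒ V = (3/4, 0)
3. Z is the intersection of line VR and line JB ⇒ Z = (1/2, 0)
4. G is the midpoint of ZB ⇒ G = (5/12, 1/6)
through R parallel to JG: direction (5/12, -5/6); meets QG at N = (5/6, 1/3)
N = Q + t·(G−Q) with t = 2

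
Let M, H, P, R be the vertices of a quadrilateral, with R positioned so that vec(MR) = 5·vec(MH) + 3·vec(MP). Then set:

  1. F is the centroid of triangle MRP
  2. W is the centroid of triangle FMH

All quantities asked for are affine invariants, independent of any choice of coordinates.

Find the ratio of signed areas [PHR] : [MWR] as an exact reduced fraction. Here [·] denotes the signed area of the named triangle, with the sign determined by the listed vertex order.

Choose coordinates M = (0, 0), H = (1, 0), P = (0, 1), R = (5, 3).
1. F is the centroid of triangle MRP ⇒ F = (5/3, 4/3)
2. W is the centroid of triangle FMH ⇒ W = (8/9, 4/9)
2·[PHR] = 7, 2·[MWR] = 4/9
[PHR]:[MWR] = 7:4/9 = 63/4

[PHR]:[MWR] = 63/4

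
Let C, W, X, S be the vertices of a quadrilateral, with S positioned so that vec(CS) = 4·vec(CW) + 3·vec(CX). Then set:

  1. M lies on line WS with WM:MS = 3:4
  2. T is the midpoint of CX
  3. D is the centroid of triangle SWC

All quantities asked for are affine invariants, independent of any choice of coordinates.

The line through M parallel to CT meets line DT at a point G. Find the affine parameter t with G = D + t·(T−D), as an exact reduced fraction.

t = -13/35

Set C = (0, 0), W = (1, 0), X = (0, 1), S = (4, 3); any affine frame gives the same invariant.
1. M lies on line WS with WM:MS = 3:4 ⇒ M = (16/7, 9/7)
2. T is the midpoint of CX ⇒ T = (0, 1/2)
3. D is the centroid of triangle SWC ⇒ D = (5/3, 1)
through M parallel to CT: direction (0, 1/2); meets DT at G = (16/7, 83/70)
G = D + t·(T−D) with t = -13/35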